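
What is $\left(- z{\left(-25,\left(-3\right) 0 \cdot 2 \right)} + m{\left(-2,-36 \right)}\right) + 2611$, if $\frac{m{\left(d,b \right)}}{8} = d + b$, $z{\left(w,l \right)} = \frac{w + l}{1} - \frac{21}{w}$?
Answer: $\frac{58279}{25} \approx 2331.2$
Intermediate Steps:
$z{\left(w,l \right)} = l + w - \frac{21}{w}$ ($z{\left(w,l \right)} = \left(l + w\right) 1 - \frac{21}{w} = \left(l + w\right) - \frac{21}{w} = l + w - \frac{21}{w}$)
$m{\left(d,b \right)} = 8 b + 8 d$ ($m{\left(d,b \right)} = 8 \left(d + b\right) = 8 \left(b + d\right) = 8 b + 8 d$)
$\left(- z{\left(-25,\left(-3\right) 0 \cdot 2 \right)} + m{\left(-2,-36 \right)}\right) + 2611 = \left(- (\left(-3\right) 0 \cdot 2 - 25 - \frac{21}{-25}) + \left(8 \left(-36\right) + 8 \left(-2\right)\right)\right) + 2611 = \left(- (0 \cdot 2 - 25 - - \frac{21}{25}) - 304\right) + 2611 = \left(- (0 - 25 + \frac{21}{25}) - 304\right) + 2611 = \left(\left(-1\right) \left(- \frac{604}{25}\right) - 304\right) + 2611 = \left(\frac{604}{25} - 304\right) + 2611 = - \frac{6996}{25} + 2611 = \frac{58279}{25}$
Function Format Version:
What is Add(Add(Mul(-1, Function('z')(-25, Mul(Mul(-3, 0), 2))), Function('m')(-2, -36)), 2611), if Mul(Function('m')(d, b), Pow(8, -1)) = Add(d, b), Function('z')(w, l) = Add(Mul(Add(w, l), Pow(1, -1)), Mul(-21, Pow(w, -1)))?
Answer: Rational(58279, 25) ≈ 2331.2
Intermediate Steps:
Function('z')(w, l) = Add(l, w, Mul(-21, Pow(w, -1))) (Function('z')(w, l) = Add(Mul(Add(l, w), 1), Mul(-21, Pow(w, -1))) = Add(Add(l, w), Mul(-21, Pow(w, -1))) = Add(l, w, Mul(-21, Pow(w, -1))))
Function('m')(d, b) = Add(Mul(8, b), Mul(8, d)) (Function('m')(d, b) = Mul(8, Add(d, b)) = Mul(8, Add(b, d)) = Add(Mul(8, b), Mul(8, d)))
Add(Add(Mul(-1, Function('z')(-25, Mul(Mul(-3, 0), 2))), Function('m')(-2, -36)), 2611) = Add(Add(Mul(-1, Add(Mul(Mul(-3, 0), 2), -25, Mul(-21, Pow(-25, -1)))), Add(Mul(8, -36), Mul(8, -2))), 2611) = Add(Add(Mul(-1, Add(Mul(0, 2), -25, Mul(-21, Rational(-1, 25)))), Add(-288, -16)), 2611) = Add(Add(Mul(-1, Add(0, -25, Rational(21, 25))), -304), 2611) = Add(Add(Mul(-1, Rational(-604, 25)), -304), 2611) = Add(Add(Rational(604, 25), -304), 2611) = Add(Rational(-6996, 25), 2611) = Rational(58279, 25)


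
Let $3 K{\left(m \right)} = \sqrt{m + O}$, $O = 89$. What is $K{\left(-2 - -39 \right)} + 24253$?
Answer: $24253 + \sqrt{14} \approx 24257.0$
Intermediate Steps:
$K{\left(m \right)} = \frac{\sqrt{89 + m}}{3}$ ($K{\left(m \right)} = \frac{\sqrt{m + 89}}{3} = \frac{\sqrt{89 + m}}{3}$)
$K{\left(-2 - -39 \right)} + 24253 = \frac{\sqrt{89 - -37}}{3} + 24253 = \frac{\sqrt{89 + \left(-2 + 39\right)}}{3} + 24253 = \frac{\sqrt{89 + 37}}{3} + 24253 = \frac{\sqrt{126}}{3} + 24253 = \frac{3 \sqrt{14}}{3} + 24253 = \sqrt{14} + 24253 = 24253 + \sqrt{14}$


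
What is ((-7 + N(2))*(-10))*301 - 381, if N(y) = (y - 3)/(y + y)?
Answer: 42883/2 ≈ 21442.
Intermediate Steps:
N(y) = (-3 + y)/(2*y) (N(y) = (-3 + y)/((2*y)) = (-3 + y)*(1/(2*y)) = (-3 + y)/(2*y))
((-7 + N(2))*(-10))*301 - 381 = ((-7 + (½)*(-3 + 2)/2)*(-10))*301 - 381 = ((-7 + (½)*(½)*(-1))*(-10))*301 - 381 = ((-7 - ¼)*(-10))*301 - 381 = -29/4*(-10)*301 - 381 = (145/2)*301 - 381 = 43645/2 - 381 = 42883/2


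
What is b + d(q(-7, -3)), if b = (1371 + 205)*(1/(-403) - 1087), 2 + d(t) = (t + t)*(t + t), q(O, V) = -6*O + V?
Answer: -687934666/403 ≈ -1.7070e+6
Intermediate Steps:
q(O, V) = V - 6*O
d(t) = -2 + 4*t**2 (d(t) = -2 + (t + t)*(t + t) = -2 + (2*t)*(2*t) = -2 + 4*t**2)
b = -690385712/403 (b = 1576*(-1/403 - 1087) = 1576*(-438062/403) = -690385712/403 ≈ -1.7131e+6)
b + d(q(-7, -3)) = -690385712/403 + (-2 + 4*(-3 - 6*(-7))**2) = -690385712/403 + (-2 + 4*(-3 + 42)**2) = -690385712/403 + (-2 + 4*39**2) = -690385712/403 + (-2 + 4*1521) = -690385712/403 + (-2 + 6084) = -690385712/403 + 6082 = -687934666/403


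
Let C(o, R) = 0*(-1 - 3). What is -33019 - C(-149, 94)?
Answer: -33019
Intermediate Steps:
C(o, R) = 0 (C(o, R) = 0*(-4) = 0)
-33019 - C(-149, 94) = -33019 - 1*0 = -33019 + 0 = -33019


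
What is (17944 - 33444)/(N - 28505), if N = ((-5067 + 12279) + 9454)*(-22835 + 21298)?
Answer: 15500/25644147 ≈ 0.00060443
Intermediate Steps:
N = -25615642 (N = (7212 + 9454)*(-1537) = 16666*(-1537) = -25615642)
(17944 - 33444)/(N - 28505) = (17944 - 33444)/(-25615642 - 28505) = -15500/(-25644147) = -15500*(-1/25644147) = 15500/25644147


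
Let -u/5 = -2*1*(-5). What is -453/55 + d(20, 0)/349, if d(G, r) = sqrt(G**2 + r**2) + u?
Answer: -159747/19195 ≈ -8.3223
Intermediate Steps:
u = -50 (u = -5*(-2*1)*(-5) = -(-10)*(-5) = -5*10 = -50)
d(G, r) = -50 + sqrt(G**2 + r**2) (d(G, r) = sqrt(G**2 + r**2) - 50 = -50 + sqrt(G**2 + r**2))
-453/55 + d(20, 0)/349 = -453/55 + (-50 + sqrt(20**2 + 0**2))/349 = -453*1/55 + (-50 + sqrt(400 + 0))*(1/349) = -453/55 + (-50 + sqrt(400))*(1/349) = -453/55 + (-50 + 20)*(1/349) = -453/55 - 30*1/349 = -453/55 - 30/349 = -159747/19195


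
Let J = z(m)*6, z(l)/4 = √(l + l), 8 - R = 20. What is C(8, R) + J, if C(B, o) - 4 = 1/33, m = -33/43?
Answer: 133/33 + 24*I*√2838/43 ≈ 4.0303 + 29.734*I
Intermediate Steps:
R = -12 (R = 8 - 1*20 = 8 - 20 = -12)
m = -33/43 (m = -33*1/43 = -33/43 ≈ -0.76744)
z(l) = 4*√2*√l (z(l) = 4*√(l + l) = 4*√(2*l) = 4*(√2*√l) = 4*√2*√l)
C(B, o) = 133/33 (C(B, o) = 4 + 1/33 = 133/33)
J = 24*I*√2838/43 (J = (4*√2*√(-33/43))*6 = (4*√2*(I*√1419/43))*6 = (4*I*√2838/43)*6 = 24*I*√2838/43 ≈ 29.734*I)
C(8, R) + J = 133/33 + 24*I*√2838/43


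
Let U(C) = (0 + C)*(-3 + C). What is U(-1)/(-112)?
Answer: -1/28 ≈ -0.035714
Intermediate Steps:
U(C) = C*(-3 + C)
U(-1)/(-112) = -(-3 - 1)/(-112) = -1*(-4)*(-1/112) = 4*(-1/112) = -1/28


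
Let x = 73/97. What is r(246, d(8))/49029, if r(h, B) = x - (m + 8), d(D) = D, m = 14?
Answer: -687/1585271 ≈ -0.00043336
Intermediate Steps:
x = 73/97 (x = 73*(1/97) = 73/97 ≈ 0.75258)
r(h, B) = -2061/97 (r(h, B) = 73/97 - (14 + 8) = 73/97 - 1*22 = 73/97 - 22 = -2061/97)
r(246, d(8))/49029 = -2061/97/49029 = -2061/97*1/49029 = -687/1585271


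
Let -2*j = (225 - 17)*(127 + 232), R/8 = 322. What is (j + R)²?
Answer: 1208257600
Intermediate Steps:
R = 2576 (R = 8*322 = 2576)
j = -37336 (j = -(225 - 17)*(127 + 232)/2 = -104*359 = -½*74672 = -37336)
(j + R)² = (-37336 + 2576)² = (-34760)² = 1208257600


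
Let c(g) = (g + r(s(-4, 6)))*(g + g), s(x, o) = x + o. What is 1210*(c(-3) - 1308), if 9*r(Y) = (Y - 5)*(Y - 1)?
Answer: -1558480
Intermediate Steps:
s(x, o) = o + x
r(Y) = (-1 + Y)*(-5 + Y)/9 (r(Y) = ((Y - 5)*(Y - 1))/9 = ((-5 + Y)*(-1 + Y))/9 = ((-1 + Y)*(-5 + Y))/9 = (-1 + Y)*(-5 + Y)/9)
c(g) = 2*g*(-1/3 + g) (c(g) = (g + (5/9 - 2*(6 - 4)/3 + (6 - 4)**2/9))*(g + g) = (g + (5/9 - 2/3*2 + (1/9)*2**2))*(2*g) = (g + (5/9 - 4/3 + (1/9)*4))*(2*g) = (g + (5/9 - 4/3 + 4/9))*(2*g) = (g - 1/3)*(2*g) = (-1/3 + g)*(2*g) = 2*g*(-1/3 + g))
1210*(c(-3) - 1308) = 1210*((2/3)*(-3)*(-1 + 3*(-3)) - 1308) = 1210*((2/3)*(-3)*(-1 - 9) - 1308) = 1210*((2/3)*(-3)*(-10) - 1308) = 1210*(20 - 1308) = 1210*(-1288) = -1558480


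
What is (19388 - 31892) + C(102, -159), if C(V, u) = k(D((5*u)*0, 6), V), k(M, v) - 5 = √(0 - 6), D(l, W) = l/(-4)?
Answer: -12499 + I*√6 ≈ -12499.0 + 2.4495*I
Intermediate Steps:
D(l, W) = -l/4 (D(l, W) = l*(-¼) = -l/4)
k(M, v) = 5 + I*√6 (k(M, v) = 5 + √(0 - 6) = 5 + √(-6) = 5 + I*√6)
C(V, u) = 5 + I*√6
(19388 - 31892) + C(102, -159) = (19388 - 31892) + (5 + I*√6) = -12504 + (5 + I*√6) = -12499 + I*√6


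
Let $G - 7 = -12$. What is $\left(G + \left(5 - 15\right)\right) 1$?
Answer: $-15$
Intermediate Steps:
$G = -5$ ($G = 7 - 12 = -5$)
$\left(G + \left(5 - 15\right)\right) 1 = \left(-5 + \left(5 - 15\right)\right) 1 = \left(-5 - 10\right) 1 = \left(-15\right) 1 = -15$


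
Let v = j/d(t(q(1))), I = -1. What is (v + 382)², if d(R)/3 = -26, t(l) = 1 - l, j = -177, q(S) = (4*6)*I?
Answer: 99820081/676 ≈ 1.4766e+5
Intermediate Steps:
q(S) = -24 (q(S) = (4*6)*(-1) = 24*(-1) = -24)
d(R) = -78 (d(R) = 3*(-26) = -78)
v = 59/26 (v = -177/(-78) = -177*(-1/78) = 59/26 ≈ 2.2692)
(v + 382)² = (59/26 + 382)² = (9991/26)² = 99820081/676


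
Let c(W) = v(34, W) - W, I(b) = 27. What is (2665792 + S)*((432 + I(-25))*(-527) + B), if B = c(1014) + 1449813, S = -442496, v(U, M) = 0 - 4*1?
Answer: 2683300388992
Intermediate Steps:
v(U, M) = -4 (v(U, M) = 0 - 4 = -4)
c(W) = -4 - W
B = 1448795 (B = (-4 - 1*1014) + 1449813 = (-4 - 1014) + 1449813 = -1018 + 1449813 = 1448795)
(2665792 + S)*((432 + I(-25))*(-527) + B) = (2665792 - 442496)*((432 + 27)*(-527) + 1448795) = 2223296*(459*(-527) + 1448795) = 2223296*(-241893 + 1448795) = 2223296*1206902 = 2683300388992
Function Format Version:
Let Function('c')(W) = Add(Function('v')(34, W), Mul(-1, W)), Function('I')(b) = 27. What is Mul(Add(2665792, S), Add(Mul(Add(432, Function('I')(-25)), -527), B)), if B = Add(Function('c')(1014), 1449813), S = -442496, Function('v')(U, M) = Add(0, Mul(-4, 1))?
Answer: 2683300388992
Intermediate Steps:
Function('v')(U, M) = -4 (Function('v')(U, M) = Add(0, -4) = -4)
Function('c')(W) = Add(-4, Mul(-1, W))
B = 1448795 (B = Add(Add(-4, Mul(-1, 1014)), 1449813) = Add(Add(-4, -1014), 1449813) = Add(-1018, 1449813) = 1448795)
Mul(Add(2665792, S), Add(Mul(Add(432, Function('I')(-25)), -527), B)) = Mul(Add(2665792, -442496), Add(Mul(Add(432, 27), -527), 1448795)) = Mul(2223296, Add(Mul(459, -527), 1448795)) = Mul(2223296, Add(-241893, 1448795)) = Mul(2223296, 1206902) = 2683300388992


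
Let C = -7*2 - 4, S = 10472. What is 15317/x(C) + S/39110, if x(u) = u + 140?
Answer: 300162727/2385710 ≈ 125.82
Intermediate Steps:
C = -18 (C = -14 - 4 = -18)
x(u) = 140 + u
15317/x(C) + S/39110 = 15317/(140 - 18) + 10472/39110 = 15317/122 + 10472*(1/39110) = 15317*(1/122) + 5236/19555 = 15317/122 + 5236/19555 = 300162727/2385710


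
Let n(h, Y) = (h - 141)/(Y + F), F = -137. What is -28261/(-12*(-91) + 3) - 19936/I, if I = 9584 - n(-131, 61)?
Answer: -22059769/790955 ≈ -27.890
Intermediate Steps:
n(h, Y) = (-141 + h)/(-137 + Y) (n(h, Y) = (h - 141)/(Y - 137) = (-141 + h)/(-137 + Y))
I = 182028/19 (I = 9584 - (-141 - 131)/(-137 + 61) = 9584 - (-272)/(-76) = 9584 - (-1)*(-272)/76 = 9584 - 1*68/19 = 9584 - 68/19 = 182028/19 ≈ 9580.4)
-28261/(-12*(-91) + 3) - 19936/I = -28261/(-12*(-91) + 3) - 19936/182028/19 = -28261/(1092 + 3) - 19936*19/182028 = -28261/1095 - 13528/6501 = -22059769/790955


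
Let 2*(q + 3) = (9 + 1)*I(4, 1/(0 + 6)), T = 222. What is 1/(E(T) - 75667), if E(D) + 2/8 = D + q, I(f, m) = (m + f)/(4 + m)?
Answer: -4/301773 ≈ -1.3255e-5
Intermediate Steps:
I(f, m) = (f + m)/(4 + m)
q = 2 (q = -3 + ((9 + 1)*((4 + 1/(0 + 6))/(4 + 1/(0 + 6))))/2 = -3 + (10*((4 + 1/6)/(4 + 1/6)))/2 = -3 + (10*((4 + ⅙)/(4 + ⅙)))/2 = -3 + (10*((25/6)/(25/6)))/2 = -3 + (10*((6/25)*(25/6)))/2 = -3 + (10*1)/2 = -3 + (½)*10 = -3 + 5 = 2)
E(D) = 7/4 + D (E(D) = -¼ + (D + 2) = -¼ + (2 + D) = 7/4 + D)
1/(E(T) - 75667) = 1/((7/4 + 222) - 75667) = 1/(895/4 - 75667) = 1/(-301773/4) = -4/301773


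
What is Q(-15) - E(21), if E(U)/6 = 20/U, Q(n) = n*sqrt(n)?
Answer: -40/7 - 15*I*sqrt(15) ≈ -5.7143 - 58.095*I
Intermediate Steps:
Q(n) = n**(3/2)
E(U) = 120/U (E(U) = 6*(20/U) = 120/U)
Q(-15) - E(21) = (-15)**(3/2) - 120/21 = -15*I*sqrt(15) - 120/21 = -15*I*sqrt(15) - 1*40/7 = -15*I*sqrt(15) - 40/7 = -40/7 - 15*I*sqrt(15)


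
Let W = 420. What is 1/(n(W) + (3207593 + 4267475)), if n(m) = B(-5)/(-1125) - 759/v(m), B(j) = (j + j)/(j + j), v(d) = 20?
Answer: 4500/33637635221 ≈ 1.3378e-7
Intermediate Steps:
B(j) = 1 (B(j) = (2*j)/((2*j)) = (2*j)*(1/(2*j)) = 1)
n(m) = -170779/4500 (n(m) = 1/(-1125) - 759/20 = 1*(-1/1125) - 759*1/20 = -1/1125 - 759/20 = -170779/4500)
1/(n(W) + (3207593 + 4267475)) = 1/(-170779/4500 + (3207593 + 4267475)) = 1/(-170779/4500 + 7475068) = 1/(33637635221/4500) = 4500/33637635221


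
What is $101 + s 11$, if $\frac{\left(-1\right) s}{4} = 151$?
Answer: $-6543$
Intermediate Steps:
$s = -604$ ($s = \left(-4\right) 151 = -604$)
$101 + s 11 = 101 - 6644 = -6543$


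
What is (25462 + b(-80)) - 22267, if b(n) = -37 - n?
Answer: 3238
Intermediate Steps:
(25462 + b(-80)) - 22267 = (25462 + (-37 - 1*(-80))) - 22267 = (25462 + (-37 + 80)) - 22267 = (25462 + 43) - 22267 = 25505 - 22267 = 3238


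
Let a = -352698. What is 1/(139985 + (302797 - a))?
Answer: 1/795480 ≈ 1.2571e-6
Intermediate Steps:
1/(139985 + (302797 - a)) = 1/(139985 + (302797 - 1*(-352698))) = 1/(139985 + (302797 + 352698)) = 1/(139985 + 655495) = 1/795480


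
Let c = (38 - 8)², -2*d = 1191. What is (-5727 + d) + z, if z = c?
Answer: -10845/2 ≈ -5422.5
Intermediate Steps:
d = -1191/2 (d = -½*1191 = -1191/2 ≈ -595.50)
c = 900 (c = 30² = 900)
z = 900
(-5727 + d) + z = (-5727 - 1191/2) + 900 = -12645/2 + 900 = -10845/2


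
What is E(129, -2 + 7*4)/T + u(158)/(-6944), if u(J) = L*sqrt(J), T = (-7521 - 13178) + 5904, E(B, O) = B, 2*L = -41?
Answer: -129/14795 + 41*sqrt(158)/13888 ≈ 0.028389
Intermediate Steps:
L = -41/2 (L = (1/2)*(-41) = -41/2 ≈ -20.500)
T = -14795 (T = -20699 + 5904 = -14795)
u(J) = -41*sqrt(J)/2
E(129, -2 + 7*4)/T + u(158)/(-6944) = 129/(-14795) - 41*sqrt(158)/2/(-6944) = 129*(-1/14795) - 41*sqrt(158)/2*(-1/6944) = -129/14795 + 41*sqrt(158)/13888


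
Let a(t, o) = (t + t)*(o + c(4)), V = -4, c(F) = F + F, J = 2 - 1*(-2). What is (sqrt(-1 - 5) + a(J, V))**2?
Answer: (32 + I*sqrt(6))**2 ≈ 1018.0 + 156.77*I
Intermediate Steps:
J = 4 (J = 2 + 2 = 4)
c(F) = 2*F
a(t, o) = 2*t*(8 + o) (a(t, o) = (t + t)*(o + 2*4) = (2*t)*(o + 8) = (2*t)*(8 + o) = 2*t*(8 + o))
(sqrt(-1 - 5) + a(J, V))**2 = (sqrt(-1 - 5) + 2*4*(8 - 4))**2 = (sqrt(-6) + 2*4*4)**2 = (I*sqrt(6) + 32)**2 = (32 + I*sqrt(6))**2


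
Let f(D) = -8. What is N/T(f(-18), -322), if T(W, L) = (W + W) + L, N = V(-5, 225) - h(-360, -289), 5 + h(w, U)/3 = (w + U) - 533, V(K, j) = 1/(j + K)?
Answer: -783421/74360 ≈ -10.536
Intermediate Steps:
V(K, j) = 1/(K + j)
h(w, U) = -1614 + 3*U + 3*w (h(w, U) = -15 + 3*((w + U) - 533) = -15 + 3*((U + w) - 533) = -15 + 3*(-533 + U + w) = -15 + (-1599 + 3*U + 3*w) = -1614 + 3*U + 3*w)
N = 783421/220 (N = 1/(-5 + 225) - (-1614 + 3*(-289) + 3*(-360)) = 1/220 - (-1614 - 867 - 1080) = 1/220 - 1*(-3561) = 1/220 + 3561 = 783421/220 ≈ 3561.0)
T(W, L) = L + 2*W (T(W, L) = 2*W + L = L + 2*W)
N/T(f(-18), -322) = 783421/(220*(-322 + 2*(-8))) = 783421/(220*(-322 - 16)) = (783421/220)/(-338) = (783421/220)*(-1/338) = -783421/74360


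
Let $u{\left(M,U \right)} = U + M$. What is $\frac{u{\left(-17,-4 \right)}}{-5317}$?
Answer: $\frac{21}{5317} \approx 0.0039496$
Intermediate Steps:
$u{\left(M,U \right)} = M + U$
$\frac{u{\left(-17,-4 \right)}}{-5317} = \frac{-17 - 4}{-5317} = \left(-21\right) \left(- \frac{1}{5317}\right) = \frac{21}{5317}$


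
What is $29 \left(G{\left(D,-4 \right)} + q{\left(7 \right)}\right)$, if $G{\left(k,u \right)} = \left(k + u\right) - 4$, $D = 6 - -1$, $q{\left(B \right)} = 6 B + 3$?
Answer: $1276$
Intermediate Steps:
$q{\left(B \right)} = 3 + 6 B$
$D = 7$ ($D = 6 + 1 = 7$)
$G{\left(k,u \right)} = -4 + k + u$
$29 \left(G{\left(D,-4 \right)} + q{\left(7 \right)}\right) = 29 \left(\left(-4 + 7 - 4\right) + \left(3 + 6 \cdot 7\right)\right) = 29 \left(-1 + \left(3 + 42\right)\right) = 29 \left(-1 + 45\right) = 29 \cdot 44 = 1276$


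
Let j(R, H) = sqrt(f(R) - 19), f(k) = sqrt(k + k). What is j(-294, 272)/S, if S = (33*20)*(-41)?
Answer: -sqrt(-19 + 14*I*sqrt(3))/27060 ≈ -8.9785e-5 - 0.00018442*I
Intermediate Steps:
f(k) = sqrt(2)*sqrt(k) (f(k) = sqrt(2*k) = sqrt(2)*sqrt(k))
S = -27060 (S = 660*(-41) = -27060)
j(R, H) = sqrt(-19 + sqrt(2)*sqrt(R)) (j(R, H) = sqrt(sqrt(2)*sqrt(R) - 19) = sqrt(-19 + sqrt(2)*sqrt(R)))
j(-294, 272)/S = sqrt(-19 + sqrt(2)*sqrt(-294))/(-27060) = sqrt(-19 + sqrt(2)*(7*I*sqrt(6)))*(-1/27060) = sqrt(-19 + 14*I*sqrt(3))*(-1/27060) = -sqrt(-19 + 14*I*sqrt(3))/27060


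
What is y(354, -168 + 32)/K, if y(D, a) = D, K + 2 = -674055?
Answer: -354/674057 ≈ -0.00052518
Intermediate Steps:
K = -674057 (K = -2 - 674055 = -674057)
y(354, -168 + 32)/K = 354/(-674057) = 354*(-1/674057) = -354/674057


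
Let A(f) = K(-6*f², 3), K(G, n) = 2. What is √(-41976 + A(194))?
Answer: I*√41974 ≈ 204.88*I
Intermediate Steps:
A(f) = 2
√(-41976 + A(194)) = √(-41976 + 2) = √(-41974) = I*√41974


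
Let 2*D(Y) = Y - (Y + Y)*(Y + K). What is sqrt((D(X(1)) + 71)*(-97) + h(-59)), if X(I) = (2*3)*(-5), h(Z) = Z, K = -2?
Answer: sqrt(87629) ≈ 296.02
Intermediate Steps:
X(I) = -30 (X(I) = 6*(-5) = -30)
D(Y) = Y/2 - Y*(-2 + Y) (D(Y) = (Y - (Y + Y)*(Y - 2))/2 = (Y - 2*Y*(-2 + Y))/2 = Y/2 - Y*(-2 + Y))
sqrt((D(X(1)) + 71)*(-97) + h(-59)) = sqrt(((1/2)*(-30)*(5 - 2*(-30)) + 71)*(-97) - 59) = sqrt(((1/2)*(-30)*(5 + 60) + 71)*(-97) - 59) = sqrt(((1/2)*(-30)*65 + 71)*(-97) - 59) = sqrt((-975 + 71)*(-97) - 59) = sqrt(-904*(-97) - 59) = sqrt(87688 - 59) = sqrt(87629)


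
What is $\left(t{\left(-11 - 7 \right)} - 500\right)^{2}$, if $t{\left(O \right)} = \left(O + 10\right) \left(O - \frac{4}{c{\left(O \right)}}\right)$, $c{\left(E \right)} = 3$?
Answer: $\frac{1073296}{9} \approx 1.1926 \cdot 10^{5}$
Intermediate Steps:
$t{\left(O \right)} = \left(10 + O\right) \left(- \frac{4}{3} + O\right)$ ($t{\left(O \right)} = \left(O + 10\right) \left(O - \frac{4}{3}\right) = \left(10 + O\right) \left(O - \frac{4}{3}\right) = \left(10 + O\right) \left(- \frac{4}{3} + O\right)$)
$\left(t{\left(-11 - 7 \right)} - 500\right)^{2} = \left(\left(- \frac{40}{3} + \left(-11 - 7\right)^{2} + \frac{26 \left(-11 - 7\right)}{3}\right) - 500\right)^{2} = \left(\left(- \frac{40}{3} + \left(-18\right)^{2} + \frac{26}{3} \left(-18\right)\right) - 500\right)^{2} = \left(\left(- \frac{40}{3} + 324 - 156\right) - 500\right)^{2} = \left(\frac{464}{3} - 500\right)^{2} = \left(- \frac{1036}{3}\right)^{2} = \frac{1073296}{9}$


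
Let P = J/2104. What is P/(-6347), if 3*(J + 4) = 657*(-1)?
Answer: 223/13354088 ≈ 1.6699e-5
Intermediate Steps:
J = -223 (J = -4 + (657*(-1))/3 = -4 + (⅓)*(-657) = -4 - 219 = -223)
P = -223/2104 ≈ -0.10599
P/(-6347) = -223/2104/(-6347) = -223/2104*(-1/6347) = 223/13354088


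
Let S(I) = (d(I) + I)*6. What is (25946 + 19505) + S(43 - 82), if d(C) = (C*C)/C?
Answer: 44983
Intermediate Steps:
d(C) = C (d(C) = C**2/C = C)
S(I) = 12*I (S(I) = (I + I)*6 = (2*I)*6 = 12*I)
(25946 + 19505) + S(43 - 82) = (25946 + 19505) + 12*(43 - 82) = 45451 + 12*(-39) = 45451 - 468 = 44983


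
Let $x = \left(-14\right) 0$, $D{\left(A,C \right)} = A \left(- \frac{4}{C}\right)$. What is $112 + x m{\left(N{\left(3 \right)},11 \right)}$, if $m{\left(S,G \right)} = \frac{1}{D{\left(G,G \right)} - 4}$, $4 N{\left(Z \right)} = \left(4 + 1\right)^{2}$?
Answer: $112$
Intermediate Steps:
$N{\left(Z \right)} = \frac{25}{4}$ ($N{\left(Z \right)} = \frac{\left(4 + 1\right)^{2}}{4} = \frac{5^{2}}{4} = \frac{1}{4} \cdot 25 = \frac{25}{4}$)
$D{\left(A,C \right)} = - \frac{4 A}{C}$
$x = 0$
$m{\left(S,G \right)} = - \frac{1}{8}$ ($m{\left(S,G \right)} = \frac{1}{- \frac{4 G}{G} - 4} = \frac{1}{-4 - 4} = \frac{1}{-8} = - \frac{1}{8}$)
$112 + x m{\left(N{\left(3 \right)},11 \right)} = 112 + 0 \left(- \frac{1}{8}\right) = 112 + 0 = 112$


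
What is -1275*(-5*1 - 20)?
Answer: 31875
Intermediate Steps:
-1275*(-5*1 - 20) = -1275*(-5 - 20) = -1275*(-25) = 31875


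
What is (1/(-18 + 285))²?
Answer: 1/71289 ≈ 1.4027e-5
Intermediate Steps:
(1/(-18 + 285))² = (1/267)² = 1/71289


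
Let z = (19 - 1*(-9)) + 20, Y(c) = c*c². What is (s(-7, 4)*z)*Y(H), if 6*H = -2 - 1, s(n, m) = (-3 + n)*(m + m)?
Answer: 480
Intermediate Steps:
s(n, m) = 2*m*(-3 + n) (s(n, m) = (-3 + n)*(2*m) = 2*m*(-3 + n))
H = -½ (H = (-2 - 1)/6 = (⅙)*(-3) = -½ ≈ -0.50000)
Y(c) = c³
z = 48 (z = (19 + 9) + 20 = 28 + 20 = 48)
(s(-7, 4)*z)*Y(H) = ((2*4*(-3 - 7))*48)*(-½)³ = ((2*4*(-10))*48)*(-⅛) = -80*48*(-⅛) = -3840*(-⅛) = 480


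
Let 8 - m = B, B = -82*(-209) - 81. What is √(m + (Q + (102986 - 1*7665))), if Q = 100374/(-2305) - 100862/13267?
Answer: 4*√4571827897570754070/30580435 ≈ 279.68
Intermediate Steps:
B = 17057 (B = 17138 - 81 = 17057)
Q = -1564148768/30580435 (Q = 100374*(-1/2305) - 100862*1/13267 = -100374/2305 - 100862/13267 = -1564148768/30580435 ≈ -51.149)
m = -17049 (m = 8 - 1*17057 = 8 - 17057 = -17049)
√(m + (Q + (102986 - 1*7665))) = √(-17049 + (-1564148768/30580435 + (102986 - 1*7665))) = √(-17049 + (-1564148768/30580435 + (102986 - 7665))) = √(-17049 + (-1564148768/30580435 + 95321)) = √(-17049 + 2913393495867/30580435) = √(2392027659552/30580435) = 4*√4571827897570754070/30580435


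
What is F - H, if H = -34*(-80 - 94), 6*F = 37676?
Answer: 1090/3 ≈ 363.33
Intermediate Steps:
F = 18838/3 (F = (⅙)*37676 = 18838/3 ≈ 6279.3)
H = 5916 (H = -34*(-174) = 5916)
F - H = 18838/3 - 1*5916 = 18838/3 - 5916 = 1090/3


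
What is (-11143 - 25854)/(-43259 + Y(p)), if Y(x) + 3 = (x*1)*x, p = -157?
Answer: 36997/18613 ≈ 1.9877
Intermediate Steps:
Y(x) = -3 + x² (Y(x) = -3 + (x*1)*x = -3 + x*x = -3 + x²)
(-11143 - 25854)/(-43259 + Y(p)) = (-11143 - 25854)/(-43259 + (-3 + (-157)²)) = -36997/(-43259 + (-3 + 24649)) = -36997/(-43259 + 24646) = -36997/(-18613) = -36997*(-1/18613) = 36997/18613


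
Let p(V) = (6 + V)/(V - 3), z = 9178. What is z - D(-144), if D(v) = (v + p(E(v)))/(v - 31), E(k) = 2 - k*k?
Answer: 1332150686/145159 ≈ 9177.2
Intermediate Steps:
E(k) = 2 - k²
p(V) = (6 + V)/(-3 + V)
D(v) = (v + (8 - v²)/(-1 - v²))/(-31 + v) (D(v) = (v + (6 + (2 - v²))/(-3 + (2 - v²)))/(v - 31) = (v + (8 - v²)/(-1 - v²))/(-31 + v))
z - D(-144) = 9178 - (-8 + (-144)² - 144*(1 + (-144)²))/((1 + (-144)²)*(-31 - 144)) = 9178 - (-8 + 20736 - 144*(1 + 20736))/((1 + 20736)*(-175)) = 9178 - (-1)*(-8 + 20736 - 144*20737)/(20737*175) = 9178 - (-1)*(-8 + 20736 - 2986128)/(20737*175) = 9178 - (-1)*(-2965400)/(20737*175) = 9178 - 1*118616/145159 = 9178 - 118616/145159 = 1332150686/145159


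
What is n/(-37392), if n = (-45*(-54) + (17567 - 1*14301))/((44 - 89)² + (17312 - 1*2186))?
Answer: -356/40081887 ≈ -8.8818e-6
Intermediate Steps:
n = 5696/17151 (n = (2430 + (17567 - 14301))/((-45)² + (17312 - 2186)) = (2430 + 3266)/(2025 + 15126) = 5696/17151 ≈ 0.33211)
n/(-37392) = (5696/17151)/(-37392) = (5696/17151)*(-1/37392) = -356/40081887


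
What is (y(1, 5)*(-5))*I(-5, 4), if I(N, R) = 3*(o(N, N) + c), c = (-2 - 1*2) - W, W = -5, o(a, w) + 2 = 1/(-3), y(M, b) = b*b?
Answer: 500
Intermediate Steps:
y(M, b) = b²
o(a, w) = -7/3 (o(a, w) = -2 + 1/(-3) = -2 - ⅓ = -7/3)
c = 1 (c = (-2 - 1*2) - 1*(-5) = (-2 - 2) + 5 = -4 + 5 = 1)
I(N, R) = -4 (I(N, R) = 3*(-7/3 + 1) = 3*(-4/3) = -4)
(y(1, 5)*(-5))*I(-5, 4) = (5²*(-5))*(-4) = (25*(-5))*(-4) = -125*(-4) = 500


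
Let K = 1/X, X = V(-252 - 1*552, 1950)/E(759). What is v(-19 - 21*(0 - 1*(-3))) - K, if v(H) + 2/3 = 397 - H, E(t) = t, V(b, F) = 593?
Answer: 848678/1779 ≈ 477.05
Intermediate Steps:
X = 593/759 ≈ 0.78129
v(H) = 1189/3 - H (v(H) = -⅔ + (397 - H) = 1189/3 - H)
K = 759/593 (K = 1/(593/759) = 759/593 ≈ 1.2799)
v(-19 - 21*(0 - 1*(-3))) - K = (1189/3 - (-19 - 21*(0 - 1*(-3)))) - 1*759/593 = (1189/3 - (-19 - 21*(0 + 3))) - 759/593 = (1189/3 - (-19 - 21*3)) - 759/593 = (1189/3 - (-19 - 63)) - 759/593 = (1189/3 - 1*(-82)) - 759/593 = (1189/3 + 82) - 759/593 = 1435/3 - 759/593 = 848678/1779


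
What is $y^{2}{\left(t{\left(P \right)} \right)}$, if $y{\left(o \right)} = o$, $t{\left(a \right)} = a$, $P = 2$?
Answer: $4$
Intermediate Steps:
$y^{2}{\left(t{\left(P \right)} \right)} = 2^{2} = 4$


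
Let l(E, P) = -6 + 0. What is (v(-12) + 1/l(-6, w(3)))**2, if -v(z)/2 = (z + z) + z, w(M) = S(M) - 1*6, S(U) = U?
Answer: 185761/36 ≈ 5160.0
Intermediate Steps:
w(M) = -6 + M (w(M) = M - 1*6 = M - 6 = -6 + M)
l(E, P) = -6
v(z) = -6*z (v(z) = -2*((z + z) + z) = -2*(2*z + z) = -6*z)
(v(-12) + 1/l(-6, w(3)))**2 = (-6*(-12) + 1/(-6))**2 = (72 - 1/6)**2 = (431/6)**2 = 185761/36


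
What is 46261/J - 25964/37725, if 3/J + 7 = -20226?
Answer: -11770185099439/37725 ≈ -3.1200e+8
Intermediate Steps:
J = -3/20233 (J = 3/(-7 - 20226) = 3/(-20233) = 3*(-1/20233) = -3/20233 ≈ -0.00014827)
46261/J - 25964/37725 = 46261/(-3/20233) - 25964/37725 = 46261*(-20233/3) - 25964*1/37725 = -935998813/3 - 25964/37725 = -11770185099439/37725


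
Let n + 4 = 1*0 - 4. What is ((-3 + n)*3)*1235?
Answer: -40755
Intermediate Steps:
n = -8 (n = -4 + (1*0 - 4) = -4 + (0 - 4) = -4 - 4 = -8)
((-3 + n)*3)*1235 = ((-3 - 8)*3)*1235 = -11*3*1235 = -33*1235 = -40755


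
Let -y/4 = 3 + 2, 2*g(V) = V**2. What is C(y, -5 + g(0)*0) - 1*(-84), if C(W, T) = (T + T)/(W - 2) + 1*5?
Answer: 984/11 ≈ 89.455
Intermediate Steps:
g(V) = V**2/2
y = -20 (y = -4*(3 + 2) = -4*5 = -20)
C(W, T) = 5 + 2*T/(-2 + W) (C(W, T) = (2*T)/(-2 + W) + 5 = 2*T/(-2 + W) + 5 = 5 + 2*T/(-2 + W))
C(y, -5 + g(0)*0) - 1*(-84) = (-10 + 2*(-5 + ((1/2)*0**2)*0) + 5*(-20))/(-2 - 20) - 1*(-84) = (-10 + 2*(-5 + ((1/2)*0)*0) - 100)/(-22) + 84 = -(-10 + 2*(-5 + 0*0) - 100)/22 + 84 = -(-10 + 2*(-5 + 0) - 100)/22 + 84 = -(-10 + 2*(-5) - 100)/22 + 84 = -(-10 - 10 - 100)/22 + 84 = -1/22*(-120) + 84 = 60/11 + 84 = 984/11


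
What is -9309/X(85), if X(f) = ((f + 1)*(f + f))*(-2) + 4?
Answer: 9309/29236 ≈ 0.31841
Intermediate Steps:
X(f) = 4 - 4*f*(1 + f) (X(f) = ((1 + f)*(2*f))*(-2) + 4 = (2*f*(1 + f))*(-2) + 4 = -4*f*(1 + f) + 4 = 4 - 4*f*(1 + f))
-9309/X(85) = -9309/(4 - 4*85 - 4*85²) = -9309/(4 - 340 - 4*7225) = -9309/(4 - 340 - 28900) = -9309/(-29236) = -9309*(-1/29236) = 9309/29236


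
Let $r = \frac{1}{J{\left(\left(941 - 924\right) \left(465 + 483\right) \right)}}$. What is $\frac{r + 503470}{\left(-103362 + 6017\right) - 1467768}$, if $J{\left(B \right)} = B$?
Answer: $- \frac{8113922521}{25223361108} \approx -0.32168$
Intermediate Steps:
$r = \frac{1}{16116}$ ($r = \frac{1}{\left(941 - 924\right) \left(465 + 483\right)} = \frac{1}{17 \cdot 948} = \frac{1}{16116} \approx 6.205 \cdot 10^{-5}$)
$\frac{r + 503470}{\left(-103362 + 6017\right) - 1467768} = \frac{\frac{1}{16116} + 503470}{\left(-103362 + 6017\right) - 1467768} = \frac{8113922521}{16116 \left(-97345 - 1467768\right)} = \frac{8113922521}{16116 \left(-1565113\right)} = \frac{8113922521}{16116} \left(- \frac{1}{1565113}\right) = - \frac{8113922521}{25223361108}$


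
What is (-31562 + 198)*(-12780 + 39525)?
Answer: -838830180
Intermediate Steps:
(-31562 + 198)*(-12780 + 39525) = -31364*26745 = -838830180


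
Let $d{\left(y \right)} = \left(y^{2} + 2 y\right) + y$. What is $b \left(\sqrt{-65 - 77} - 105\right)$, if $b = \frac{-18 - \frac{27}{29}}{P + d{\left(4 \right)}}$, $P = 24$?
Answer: $\frac{57645}{1508} - \frac{549 i \sqrt{142}}{1508} \approx 38.226 - 4.3383 i$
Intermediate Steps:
$d{\left(y \right)} = y^{2} + 3 y$
$b = - \frac{549}{1508}$ ($b = \frac{-18 - \frac{27}{29}}{24 + 4 \left(3 + 4\right)} = \frac{-18 - \frac{27}{29}}{24 + 4 \cdot 7} = \frac{-18 - \frac{27}{29}}{24 + 28} = - \frac{549}{29 \cdot 52} = \left(- \frac{549}{29}\right) \frac{1}{52} = - \frac{549}{1508} \approx -0.36406$)
$b \left(\sqrt{-65 - 77} - 105\right) = - \frac{549 \left(\sqrt{-65 - 77} - 105\right)}{1508} = - \frac{549 \left(\sqrt{-142} - 105\right)}{1508} = - \frac{549 \left(i \sqrt{142} - 105\right)}{1508} = - \frac{549 \left(-105 + i \sqrt{142}\right)}{1508} = \frac{57645}{1508} - \frac{549 i \sqrt{142}}{1508}$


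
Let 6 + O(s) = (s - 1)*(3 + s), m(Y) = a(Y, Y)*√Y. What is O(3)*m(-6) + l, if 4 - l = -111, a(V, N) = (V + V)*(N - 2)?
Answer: 115 + 576*I*√6 ≈ 115.0 + 1410.9*I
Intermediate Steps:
a(V, N) = 2*V*(-2 + N) (a(V, N) = (2*V)*(-2 + N) = 2*V*(-2 + N))
l = 115 (l = 4 - 1*(-111) = 4 + 111 = 115)
m(Y) = 2*Y^(3/2)*(-2 + Y) (m(Y) = (2*Y*(-2 + Y))*√Y = 2*Y^(3/2)*(-2 + Y))
O(s) = -6 + (-1 + s)*(3 + s) (O(s) = -6 + (s - 1)*(3 + s) = -6 + (-1 + s)*(3 + s))
O(3)*m(-6) + l = (-9 + 3² + 2*3)*(2*(-6)^(3/2)*(-2 - 6)) + 115 = (-9 + 9 + 6)*(2*(-6*I*√6)*(-8)) + 115 = 6*(96*I*√6) + 115 = 576*I*√6 + 115 = 115 + 576*I*√6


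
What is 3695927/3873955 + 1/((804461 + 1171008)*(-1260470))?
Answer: 1840585993905688931/1929244629026470130 ≈ 0.95405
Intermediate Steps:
3695927/3873955 + 1/((804461 + 1171008)*(-1260470)) = 3695927*(1/3873955) - 1/1260470/1975469 = 3695927/3873955 + (1/1975469)*(-1/1260470) = 3695927/3873955 - 1/2490019410430 = 1840585993905688931/1929244629026470130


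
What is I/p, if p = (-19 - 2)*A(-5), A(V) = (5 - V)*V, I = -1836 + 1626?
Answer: -⅕ ≈ -0.20000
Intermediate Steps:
I = -210
A(V) = V*(5 - V)
p = 1050 (p = (-19 - 2)*(-5*(5 - 1*(-5))) = -(-105)*(5 + 5) = -(-105)*10 = -21*(-50) = 1050)
I/p = -210/1050 = -210*1/1050 = -⅕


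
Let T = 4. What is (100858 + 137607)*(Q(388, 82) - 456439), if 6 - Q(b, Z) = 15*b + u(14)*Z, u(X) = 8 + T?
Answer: -110465811205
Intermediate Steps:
u(X) = 12 (u(X) = 8 + 4 = 12)
Q(b, Z) = 6 - 15*b - 12*Z (Q(b, Z) = 6 - (15*b + 12*Z) = 6 - (12*Z + 15*b) = 6 + (-15*b - 12*Z) = 6 - 15*b - 12*Z)
(100858 + 137607)*(Q(388, 82) - 456439) = (100858 + 137607)*((6 - 15*388 - 12*82) - 456439) = 238465*((6 - 5820 - 984) - 456439) = 238465*(-6798 - 456439) = 238465*(-463237) = -110465811205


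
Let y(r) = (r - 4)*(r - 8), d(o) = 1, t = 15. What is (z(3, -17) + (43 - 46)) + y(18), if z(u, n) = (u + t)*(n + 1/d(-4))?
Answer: -151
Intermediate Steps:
y(r) = (-8 + r)*(-4 + r) (y(r) = (-4 + r)*(-8 + r) = (-8 + r)*(-4 + r))
z(u, n) = (1 + n)*(15 + u) (z(u, n) = (u + 15)*(n + 1/1) = (15 + u)*(n + 1*1) = (15 + u)*(n + 1) = (15 + u)*(1 + n) = (1 + n)*(15 + u))
(z(3, -17) + (43 - 46)) + y(18) = ((15 + 3 - 17*(15 + 3)) + (43 - 46)) + (32 + 18**2 - 12*18) = ((15 + 3 - 17*18) - 3) + (32 + 324 - 216) = ((15 + 3 - 306) - 3) + 140 = (-288 - 3) + 140 = -291 + 140 = -151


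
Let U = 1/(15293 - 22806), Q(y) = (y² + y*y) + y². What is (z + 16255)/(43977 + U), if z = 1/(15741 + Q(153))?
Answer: 10498740135433/28403758425600 ≈ 0.36963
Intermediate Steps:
Q(y) = 3*y² (Q(y) = (y² + y²) + y² = 2*y² + y² = 3*y²)
U = -1/7513 (U = 1/(-7513) = -1/7513 ≈ -0.00013310)
z = 1/85968 (z = 1/(15741 + 3*153²) = 1/(15741 + 3*23409) = 1/(15741 + 70227) = 1/85968 ≈ 1.1632e-5)
(z + 16255)/(43977 + U) = (1/85968 + 16255)/(43977 - 1/7513) = 1397409841/(85968*(330399200/7513)) = (1397409841/85968)*(7513/330399200) = 10498740135433/28403758425600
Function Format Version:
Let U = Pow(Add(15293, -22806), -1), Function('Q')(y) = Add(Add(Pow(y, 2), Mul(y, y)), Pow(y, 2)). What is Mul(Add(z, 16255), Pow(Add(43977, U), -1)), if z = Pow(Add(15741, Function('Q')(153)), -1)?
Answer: Rational(10498740135433, 28403758425600) ≈ 0.36963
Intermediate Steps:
Function('Q')(y) = Mul(3, Pow(y, 2)) (Function('Q')(y) = Add(Add(Pow(y, 2), Pow(y, 2)), Pow(y, 2)) = Add(Mul(2, Pow(y, 2)), Pow(y, 2)) = Mul(3, Pow(y, 2)))
U = Rational(-1, 7513) (U = Pow(-7513, -1) = Rational(-1, 7513) ≈ -0.00013310)
z = Rational(1, 85968) (z = Pow(Add(15741, Mul(3, Pow(153, 2))), -1) = Pow(Add(15741, Mul(3, 23409)), -1) = Pow(Add(15741, 70227), -1) = Pow(85968, -1) = Rational(1, 85968) ≈ 1.1632e-5)
Mul(Add(z, 16255), Pow(Add(43977, U), -1)) = Mul(Add(Rational(1, 85968), 16255), Pow(Add(43977, Rational(-1, 7513)), -1)) = Mul(Rational(1397409841, 85968), Pow(Rational(330399200, 7513), -1)) = Mul(Rational(1397409841, 85968), Rational(7513, 330399200)) = Rational(10498740135433, 28403758425600)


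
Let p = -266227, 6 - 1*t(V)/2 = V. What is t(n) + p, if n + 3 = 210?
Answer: -266629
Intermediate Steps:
n = 207 (n = -3 + 210 = 207)
t(V) = 12 - 2*V
t(n) + p = (12 - 2*207) - 266227 = (12 - 414) - 266227 = -402 - 266227 = -266629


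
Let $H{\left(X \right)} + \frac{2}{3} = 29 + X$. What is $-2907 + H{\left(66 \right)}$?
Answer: $- \frac{8438}{3} \approx -2812.7$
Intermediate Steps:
$H{\left(X \right)} = \frac{85}{3} + X$ ($H{\left(X \right)} = - \frac{2}{3} + \left(29 + X\right) = \frac{85}{3} + X$)
$-2907 + H{\left(66 \right)} = -2907 + \left(\frac{85}{3} + 66\right) = -2907 + \frac{283}{3} = - \frac{8438}{3}$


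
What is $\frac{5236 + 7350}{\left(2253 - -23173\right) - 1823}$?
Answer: $\frac{12586}{23603} \approx 0.53324$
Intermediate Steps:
$\frac{5236 + 7350}{\left(2253 - -23173\right) - 1823} = \frac{12586}{\left(2253 + 23173\right) - 1823} = \frac{12586}{25426 - 1823} = \frac{12586}{23603}$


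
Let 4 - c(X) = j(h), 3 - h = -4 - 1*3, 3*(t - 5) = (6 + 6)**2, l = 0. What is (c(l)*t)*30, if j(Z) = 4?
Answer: 0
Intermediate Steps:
t = 53 (t = 5 + (6 + 6)**2/3 = 5 + (1/3)*12**2 = 5 + (1/3)*144 = 5 + 48 = 53)
h = 10 (h = 3 - (-4 - 1*3) = 3 - (-4 - 3) = 3 - 1*(-7) = 3 + 7 = 10)
c(X) = 0 (c(X) = 4 - 1*4 = 4 - 4 = 0)
(c(l)*t)*30 = (0*53)*30 = 0*30 = 0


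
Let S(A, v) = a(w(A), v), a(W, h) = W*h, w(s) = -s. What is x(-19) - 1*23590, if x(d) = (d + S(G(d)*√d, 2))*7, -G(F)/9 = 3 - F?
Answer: -23723 + 2772*I*√19 ≈ -23723.0 + 12083.0*I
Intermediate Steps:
G(F) = -27 + 9*F (G(F) = -9*(3 - F) = -27 + 9*F)
S(A, v) = -A*v (S(A, v) = (-A)*v = -A*v)
x(d) = 7*d - 14*√d*(-27 + 9*d) (x(d) = (d - 1*(-27 + 9*d)*√d*2)*7 = (d - 1*√d*(-27 + 9*d)*2)*7 = (d - 2*√d*(-27 + 9*d))*7 = 7*d - 14*√d*(-27 + 9*d))
x(-19) - 1*23590 = (7*(-19) + 126*√(-19)*(3 - 1*(-19))) - 1*23590 = (-133 + 126*(I*√19)*(3 + 19)) - 23590 = (-133 + 126*(I*√19)*22) - 23590 = (-133 + 2772*I*√19) - 23590 = -23723 + 2772*I*√19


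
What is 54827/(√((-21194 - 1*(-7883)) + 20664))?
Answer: 54827*√817/2451 ≈ 639.38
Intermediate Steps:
54827/(√((-21194 - 1*(-7883)) + 20664)) = 54827/(√((-21194 + 7883) + 20664)) = 54827/(√(-13311 + 20664)) = 54827/(√7353) = 54827/((3*√817)) = 54827*(√817/2451) = 54827*√817/2451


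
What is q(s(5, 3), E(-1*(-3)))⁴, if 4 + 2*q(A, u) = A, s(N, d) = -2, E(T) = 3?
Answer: 81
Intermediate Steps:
q(A, u) = -2 + A/2
q(s(5, 3), E(-1*(-3)))⁴ = (-2 + (½)*(-2))⁴ = (-2 - 1)⁴ = (-3)⁴ = 81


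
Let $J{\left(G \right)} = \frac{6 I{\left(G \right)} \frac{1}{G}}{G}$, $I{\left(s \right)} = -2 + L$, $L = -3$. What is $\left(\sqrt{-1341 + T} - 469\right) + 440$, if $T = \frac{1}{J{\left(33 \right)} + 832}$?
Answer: $-29 + \frac{i \sqrt{122309314204098}}{302006} \approx -29.0 + 36.62 i$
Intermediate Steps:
$I{\left(s \right)} = -5$ ($I{\left(s \right)} = -2 - 3 = -5$)
$J{\left(G \right)} = - \frac{30}{G^{2}}$ ($J{\left(G \right)} = \frac{6 \left(-5\right) \frac{1}{G}}{G} = \frac{\left(-30\right) \frac{1}{G}}{G} = - \frac{30}{G^{2}}$)
$T = \frac{363}{302006}$ ($T = \frac{1}{- \frac{30}{1089} + 832} = \frac{1}{\left(-30\right) \frac{1}{1089} + 832} = \frac{1}{- \frac{10}{363} + 832} = \frac{1}{\frac{302006}{363}} = \frac{363}{302006} \approx 0.001202$)
$\left(\sqrt{-1341 + T} - 469\right) + 440 = \left(\sqrt{-1341 + \frac{363}{302006}} - 469\right) + 440 = \left(\sqrt{- \frac{404989683}{302006}} - 469\right) + 440 = \left(\frac{i \sqrt{122309314204098}}{302006} - 469\right) + 440 = \left(-469 + \frac{i \sqrt{122309314204098}}{302006}\right) + 440 = -29 + \frac{i \sqrt{122309314204098}}{302006}$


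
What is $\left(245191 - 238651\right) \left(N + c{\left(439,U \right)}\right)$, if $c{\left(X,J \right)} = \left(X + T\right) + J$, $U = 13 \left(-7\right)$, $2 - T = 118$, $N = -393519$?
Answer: $-2572096980$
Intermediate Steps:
$T = -116$ ($T = 2 - 118 = -116$)
$U = -91$
$c{\left(X,J \right)} = -116 + J + X$ ($c{\left(X,J \right)} = \left(X - 116\right) + J = \left(-116 + X\right) + J = -116 + J + X$)
$\left(245191 - 238651\right) \left(N + c{\left(439,U \right)}\right) = \left(245191 - 238651\right) \left(-393519 - -232\right) = 6540 \left(-393519 + 232\right) = 6540 \left(-393287\right) = -2572096980$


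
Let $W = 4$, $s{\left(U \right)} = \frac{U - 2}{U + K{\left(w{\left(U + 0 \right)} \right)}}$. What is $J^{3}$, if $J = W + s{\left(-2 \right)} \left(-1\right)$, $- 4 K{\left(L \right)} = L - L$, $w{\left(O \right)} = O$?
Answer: $8$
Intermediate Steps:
$K{\left(L \right)} = 0$ ($K{\left(L \right)} = - \frac{L - L}{4} = \left(- \frac{1}{4}\right) 0 = 0$)
$s{\left(U \right)} = \frac{-2 + U}{U}$ ($s{\left(U \right)} = \frac{U - 2}{U + 0} = \frac{-2 + U}{U}$)
$J = 2$ ($J = 4 + \frac{-2 - 2}{-2} \left(-1\right) = 4 + \left(- \frac{1}{2}\right) \left(-4\right) \left(-1\right) = 4 + 2 \left(-1\right) = 4 - 2 = 2$)
$J^{3} = 2^{3} = 8$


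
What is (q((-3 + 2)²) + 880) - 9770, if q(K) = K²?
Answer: -8889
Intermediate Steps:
(q((-3 + 2)²) + 880) - 9770 = (((-3 + 2)²)² + 880) - 9770 = (((-1)²)² + 880) - 9770 = (1² + 880) - 9770 = (1 + 880) - 9770 = 881 - 9770 = -8889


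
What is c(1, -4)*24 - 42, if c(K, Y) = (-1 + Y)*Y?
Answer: 438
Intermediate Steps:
c(K, Y) = Y*(-1 + Y)
c(1, -4)*24 - 42 = -4*(-1 - 4)*24 - 42 = -4*(-5)*24 - 42 = 20*24 - 42 = 480 - 42 = 438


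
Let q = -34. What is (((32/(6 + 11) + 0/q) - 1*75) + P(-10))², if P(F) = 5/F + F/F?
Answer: 6095961/1156 ≈ 5273.3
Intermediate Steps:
P(F) = 1 + 5/F (P(F) = 5/F + 1 = 1 + 5/F)
(((32/(6 + 11) + 0/q) - 1*75) + P(-10))² = (((32/(6 + 11) + 0/(-34)) - 1*75) + (5 - 10)/(-10))² = (((32/17 + 0*(-1/34)) - 75) - ⅒*(-5))² = (((32*(1/17) + 0) - 75) + ½)² = (((32/17 + 0) - 75) + ½)² = ((32/17 - 75) + ½)² = (-1243/17 + ½)² = (-2469/34)² = 6095961/1156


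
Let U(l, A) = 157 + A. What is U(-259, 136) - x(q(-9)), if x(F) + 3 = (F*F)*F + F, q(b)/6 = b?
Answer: 157814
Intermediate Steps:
q(b) = 6*b
x(F) = -3 + F + F³ (x(F) = -3 + ((F*F)*F + F) = -3 + (F²*F + F) = -3 + (F³ + F) = -3 + (F + F³) = -3 + F + F³)
U(-259, 136) - x(q(-9)) = (157 + 136) - (-3 + 6*(-9) + (6*(-9))³) = 293 - (-3 - 54 + (-54)³) = 293 - (-3 - 54 - 157464) = 293 - 1*(-157521) = 293 + 157521 = 157814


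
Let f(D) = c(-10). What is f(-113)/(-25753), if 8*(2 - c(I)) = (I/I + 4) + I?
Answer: -3/29432 ≈ -0.00010193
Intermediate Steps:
c(I) = 11/8 - I/8 (c(I) = 2 - ((I/I + 4) + I)/8 = 2 - ((1 + 4) + I)/8 = 2 - (5 + I)/8 = 2 + (-5/8 - I/8) = 11/8 - I/8)
f(D) = 21/8 (f(D) = 11/8 - ⅛*(-10) = 11/8 + 5/4 = 21/8)
f(-113)/(-25753) = (21/8)/(-25753) = (21/8)*(-1/25753) = -3/29432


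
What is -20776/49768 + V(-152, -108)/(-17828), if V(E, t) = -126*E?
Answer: -41360977/27726997 ≈ -1.4917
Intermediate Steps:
-20776/49768 + V(-152, -108)/(-17828) = -20776/49768 - 126*(-152)/(-17828) = -20776*1/49768 + 19152*(-1/17828) = -2597/6221 - 4788/4457 = -41360977/27726997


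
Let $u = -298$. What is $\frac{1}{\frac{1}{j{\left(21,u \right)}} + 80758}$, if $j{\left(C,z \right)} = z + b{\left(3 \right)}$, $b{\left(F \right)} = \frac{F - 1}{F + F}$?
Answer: $\frac{893}{72116891} \approx 1.2383 \cdot 10^{-5}$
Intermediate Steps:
$b{\left(F \right)} = \frac{-1 + F}{2 F}$
$j{\left(C,z \right)} = \frac{1}{3} + z$ ($j{\left(C,z \right)} = z + \frac{-1 + 3}{2 \cdot 3} = z + \frac{1}{2} \cdot \frac{1}{3} \cdot 2 = z + \frac{1}{3} = \frac{1}{3} + z$)
$\frac{1}{\frac{1}{j{\left(21,u \right)}} + 80758} = \frac{1}{\frac{1}{\frac{1}{3} - 298} + 80758} = \frac{1}{\frac{1}{- \frac{893}{3}} + 80758} = \frac{1}{- \frac{3}{893} + 80758} = \frac{1}{\frac{72116891}{893}} = \frac{893}{72116891}$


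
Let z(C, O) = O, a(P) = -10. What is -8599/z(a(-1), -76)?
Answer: 8599/76 ≈ 113.14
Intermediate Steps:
-8599/z(a(-1), -76) = -8599/(-76) = -8599*(-1/76) = 8599/76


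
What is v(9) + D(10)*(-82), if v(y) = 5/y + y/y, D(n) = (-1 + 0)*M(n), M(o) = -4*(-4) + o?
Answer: 19202/9 ≈ 2133.6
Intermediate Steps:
M(o) = 16 + o
D(n) = -16 - n (D(n) = (-1 + 0)*(16 + n) = -(16 + n) = -16 - n)
v(y) = 1 + 5/y (v(y) = 5/y + 1 = 1 + 5/y)
v(9) + D(10)*(-82) = (5 + 9)/9 + (-16 - 1*10)*(-82) = (⅑)*14 + (-16 - 10)*(-82) = 14/9 - 26*(-82) = 14/9 + 2132 = 19202/9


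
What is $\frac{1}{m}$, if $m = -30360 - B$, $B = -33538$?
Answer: $\frac{1}{3178} \approx 0.00031466$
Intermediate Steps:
$m = 3178$ ($m = -30360 - -33538 = -30360 + 33538 = 3178$)
$\frac{1}{m} = \frac{1}{3178}$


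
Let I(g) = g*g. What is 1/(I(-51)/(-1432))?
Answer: -1432/2601 ≈ -0.55056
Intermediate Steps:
I(g) = g²
1/(I(-51)/(-1432)) = 1/((-51)²/(-1432)) = 1/(2601*(-1/1432)) = 1/(-2601/1432) = -1432/2601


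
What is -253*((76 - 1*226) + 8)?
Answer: 35926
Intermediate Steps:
-253*((76 - 1*226) + 8) = -253*((76 - 226) + 8) = -253*(-150 + 8) = -253*(-142) = 35926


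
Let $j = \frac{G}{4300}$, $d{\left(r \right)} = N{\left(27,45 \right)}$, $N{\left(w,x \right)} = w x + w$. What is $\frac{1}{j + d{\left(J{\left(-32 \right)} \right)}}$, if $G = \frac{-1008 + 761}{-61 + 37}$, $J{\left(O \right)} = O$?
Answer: $\frac{103200}{128174647} \approx 0.00080515$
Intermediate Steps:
$G = \frac{247}{24}$ ($G = - \frac{247}{-24} = \left(-247\right) \left(- \frac{1}{24}\right) = \frac{247}{24} \approx 10.292$)
$N{\left(w,x \right)} = w + w x$
$d{\left(r \right)} = 1242$ ($d{\left(r \right)} = 27 \left(1 + 45\right) = 27 \cdot 46 = 1242$)
$j = \frac{247}{103200}$ ($j = \frac{247}{24 \cdot 4300} = \frac{247}{24} \cdot \frac{1}{4300} = \frac{247}{103200} \approx 0.0023934$)
$\frac{1}{j + d{\left(J{\left(-32 \right)} \right)}} = \frac{1}{\frac{247}{103200} + 1242} = \frac{1}{\frac{128174647}{103200}} = \frac{103200}{128174647}$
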